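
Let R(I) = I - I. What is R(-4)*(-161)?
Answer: 0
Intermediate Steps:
R(I) = 0
R(-4)*(-161) = 0*(-161) = 0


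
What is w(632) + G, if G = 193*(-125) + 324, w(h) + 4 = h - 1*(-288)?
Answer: -22885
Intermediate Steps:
w(h) = 284 + h (w(h) = -4 + (h - 1*(-288)) = -4 + (h + 288) = -4 + (288 + h) = 284 + h)
G = -23801 (G = -24125 + 324 = -23801)
w(632) + G = (284 + 632) - 23801 = 916 - 23801 = -22885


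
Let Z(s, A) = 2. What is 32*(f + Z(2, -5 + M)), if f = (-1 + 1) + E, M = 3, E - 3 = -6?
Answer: -32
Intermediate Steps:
E = -3 (E = 3 - 6 = -3)
f = -3 (f = (-1 + 1) - 3 = 0 - 3 = -3)
32*(f + Z(2, -5 + M)) = 32*(-3 + 2) = 32*(-1) = -32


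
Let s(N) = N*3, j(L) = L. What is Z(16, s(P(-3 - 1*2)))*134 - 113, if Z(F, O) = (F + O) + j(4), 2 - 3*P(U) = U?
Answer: 3505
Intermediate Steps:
P(U) = ⅔ - U/3
s(N) = 3*N
Z(F, O) = 4 + F + O (Z(F, O) = (F + O) + 4 = 4 + F + O)
Z(16, s(P(-3 - 1*2)))*134 - 113 = (4 + 16 + 3*(⅔ - (-3 - 1*2)/3))*134 - 113 = (4 + 16 + 3*(⅔ - (-3 - 2)/3))*134 - 113 = (4 + 16 + 3*(⅔ - ⅓*(-5)))*134 - 113 = (4 + 16 + 3*(⅔ + 5/3))*134 - 113 = (4 + 16 + 3*(7/3))*134 - 113 = (4 + 16 + 7)*134 - 113 = 27*134 - 113 = 3618 - 113 = 3505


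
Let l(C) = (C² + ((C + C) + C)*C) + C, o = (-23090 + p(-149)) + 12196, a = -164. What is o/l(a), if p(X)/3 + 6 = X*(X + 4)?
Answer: 53903/107420 ≈ 0.50180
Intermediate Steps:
p(X) = -18 + 3*X*(4 + X) (p(X) = -18 + 3*(X*(X + 4)) = -18 + 3*(X*(4 + X)) = -18 + 3*X*(4 + X))
o = 53903 (o = (-23090 + (-18 + 3*(-149)² + 12*(-149))) + 12196 = (-23090 + (-18 + 3*22201 - 1788)) + 12196 = (-23090 + (-18 + 66603 - 1788)) + 12196 = (-23090 + 64797) + 12196 = 41707 + 12196 = 53903)
l(C) = C + 4*C² (l(C) = (C² + (2*C + C)*C) + C = (C² + (3*C)*C) + C = (C² + 3*C²) + C = 4*C² + C = C + 4*C²)
o/l(a) = 53903/((-164*(1 + 4*(-164)))) = 53903/((-164*(1 - 656))) = 53903/((-164*(-655))) = 53903/107420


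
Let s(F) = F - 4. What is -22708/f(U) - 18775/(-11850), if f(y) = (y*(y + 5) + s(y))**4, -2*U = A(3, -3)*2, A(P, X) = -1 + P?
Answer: 200381/409536 ≈ 0.48929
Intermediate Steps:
U = -2 (U = -(-1 + 3)*2/2 = -2 ≈ -2.0000)
s(F) = -4 + F
f(y) = (-4 + y + y*(5 + y))**4 (f(y) = (y*(y + 5) + (-4 + y))**4 = (y*(5 + y) + (-4 + y))**4 = (-4 + y + y*(5 + y))**4)
-22708/f(U) - 18775/(-11850) = -22708/(-4 + (-2)**2 + 6*(-2))**4 - 18775/(-11850) = -22708/(-4 + 4 - 12)**4 - 18775*(-1/11850) = -22708/((-12)**4) + 751/474 = -22708/20736 + 751/474 = -22708*1/20736 + 751/474 = -5677/5184 + 751/474 = 200381/409536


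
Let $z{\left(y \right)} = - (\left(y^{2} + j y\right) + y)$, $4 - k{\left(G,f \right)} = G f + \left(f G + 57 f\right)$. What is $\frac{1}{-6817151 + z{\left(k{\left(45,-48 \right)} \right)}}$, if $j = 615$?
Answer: $- \frac{1}{61009711} \approx -1.6391 \cdot 10^{-8}$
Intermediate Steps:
$k{\left(G,f \right)} = 4 - 57 f - 2 G f$ ($k{\left(G,f \right)} = 4 - \left(G f + \left(f G + 57 f\right)\right) = 4 - \left(G f + \left(G f + 57 f\right)\right) = 4 - \left(G f + \left(57 f + G f\right)\right) = 4 - \left(57 f + 2 G f\right) = 4 - 57 f - 2 G f$)
$z{\left(y \right)} = - y^{2} - 616 y$ ($z{\left(y \right)} = - (\left(y^{2} + 615 y\right) + y) = - (y^{2} + 616 y) = - y^{2} - 616 y$)
$\frac{1}{-6817151 + z{\left(k{\left(45,-48 \right)} \right)}} = \frac{1}{-6817151 - \left(4 - -2736 - 90 \left(-48\right)\right) \left(616 - \left(-2740 - 4320\right)\right)} = \frac{1}{-6817151 - \left(4 + 2736 + 4320\right) \left(616 + \left(4 + 2736 + 4320\right)\right)} = \frac{1}{-6817151 - 7060 \left(616 + 7060\right)} = \frac{1}{-6817151 - 7060 \cdot 7676} = \frac{1}{-6817151 - 54192560} = \frac{1}{-61009711} = - \frac{1}{61009711}$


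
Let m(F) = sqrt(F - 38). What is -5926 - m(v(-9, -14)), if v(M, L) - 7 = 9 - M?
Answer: -5926 - I*sqrt(13) ≈ -5926.0 - 3.6056*I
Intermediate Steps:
v(M, L) = 16 - M (v(M, L) = 7 + (9 - M) = 16 - M)
m(F) = sqrt(-38 + F)
-5926 - m(v(-9, -14)) = -5926 - sqrt(-38 + (16 - 1*(-9))) = -5926 - sqrt(-38 + (16 + 9)) = -5926 - sqrt(-38 + 25) = -5926 - sqrt(-13) = -5926 - I*sqrt(13)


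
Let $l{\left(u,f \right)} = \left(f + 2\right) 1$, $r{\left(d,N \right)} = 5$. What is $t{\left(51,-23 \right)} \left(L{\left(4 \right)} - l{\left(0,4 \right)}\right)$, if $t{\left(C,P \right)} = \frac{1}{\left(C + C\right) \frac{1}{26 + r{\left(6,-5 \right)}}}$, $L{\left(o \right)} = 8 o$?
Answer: $\frac{403}{51} \approx 7.902$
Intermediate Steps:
$l{\left(u,f \right)} = 2 + f$ ($l{\left(u,f \right)} = \left(2 + f\right) 1 = 2 + f$)
$t{\left(C,P \right)} = \frac{31}{2 C}$ ($t{\left(C,P \right)} = \frac{1}{\left(C + C\right) \frac{1}{26 + 5}} = \frac{1}{2 C \frac{1}{31}} = \frac{1}{\frac{2}{31} C} = \frac{31}{2 C}$)
$t{\left(51,-23 \right)} \left(L{\left(4 \right)} - l{\left(0,4 \right)}\right) = \frac{31}{2 \cdot 51} \left(8 \cdot 4 - \left(2 + 4\right)\right) = \frac{31}{2} \cdot \frac{1}{51} \left(32 - 6\right) = \frac{31 \left(32 - 6\right)}{102} = \frac{31}{102} \cdot 26 = \frac{403}{51}$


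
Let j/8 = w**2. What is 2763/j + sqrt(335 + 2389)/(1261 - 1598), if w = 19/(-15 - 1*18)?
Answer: 3008907/2888 - 2*sqrt(681)/337 ≈ 1041.7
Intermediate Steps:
w = -19/33 (w = 19/(-15 - 18) = 19/(-33) = 19*(-1/33) = -19/33 ≈ -0.57576)
j = 2888/1089 (j = 8*(-19/33)**2 = 8*(361/1089) = 2888/1089 ≈ 2.6520)
2763/j + sqrt(335 + 2389)/(1261 - 1598) = 2763/(2888/1089) + sqrt(335 + 2389)/(1261 - 1598) = 2763*(1089/2888) + sqrt(2724)/(-337) = 3008907/2888 + (2*sqrt(681))*(-1/337) = 3008907/2888 - 2*sqrt(681)/337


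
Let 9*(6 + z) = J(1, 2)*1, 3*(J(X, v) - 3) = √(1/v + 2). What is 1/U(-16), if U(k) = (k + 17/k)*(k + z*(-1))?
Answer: 80352/14166607 - 144*√10/14166607 ≈ 0.0056398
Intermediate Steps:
J(X, v) = 3 + √(2 + 1/v)/3 (J(X, v) = 3 + √(1/v + 2)/3 = 3 + √(2 + 1/v)/3)
z = -17/3 + √10/54 (z = -6 + ((3 + √(2 + 1/2)/3)*1)/9 = -6 + ((3 + √(2 + ½)/3)*1)/9 = -6 + ((3 + √(5/2)/3)*1)/9 = -6 + ((3 + (√10/2)/3)*1)/9 = -6 + ((3 + √10/6)*1)/9 = -6 + (3 + √10/6)/9 = -6 + (⅓ + √10/54) = -17/3 + √10/54 ≈ -5.6081)
U(k) = (k + 17/k)*(17/3 + k - √10/54) (U(k) = (k + 17/k)*(k + (-17/3 + √10/54)*(-1)) = (k + 17/k)*(k + (17/3 - √10/54)) = (k + 17/k)*(17/3 + k - √10/54))
1/U(-16) = 1/((1/54)*(5202 - 17*√10 - 16*(918 + 54*(-16)² - 16*(306 - √10)))/(-16)) = 1/((1/54)*(-1/16)*(5202 - 17*√10 - 16*(918 + 54*256 + (-4896 + 16*√10)))) = 1/((1/54)*(-1/16)*(5202 - 17*√10 - 16*(918 + 13824 + (-4896 + 16*√10)))) = 1/((1/54)*(-1/16)*(5202 - 17*√10 - 16*(9846 + 16*√10))) = 1/((1/54)*(-1/16)*(5202 - 17*√10 + (-157536 - 256*√10))) = 1/((1/54)*(-1/16)*(-152334 - 273*√10)) = 1/(2821/16 + 91*√10/288)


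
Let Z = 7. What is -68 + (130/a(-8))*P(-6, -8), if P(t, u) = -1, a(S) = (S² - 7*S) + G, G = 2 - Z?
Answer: -1590/23 ≈ -69.130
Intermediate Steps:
G = -5 (G = 2 - 1*7 = 2 - 7 = -5)
a(S) = -5 + S² - 7*S (a(S) = (S² - 7*S) - 5 = -5 + S² - 7*S)
-68 + (130/a(-8))*P(-6, -8) = -68 + (130/(-5 + (-8)² - 7*(-8)))*(-1) = -68 + (130/(-5 + 64 + 56))*(-1) = -68 + (130/115)*(-1) = -68 + (130*(1/115))*(-1) = -68 + (26/23)*(-1) = -68 - 26/23 = -1590/23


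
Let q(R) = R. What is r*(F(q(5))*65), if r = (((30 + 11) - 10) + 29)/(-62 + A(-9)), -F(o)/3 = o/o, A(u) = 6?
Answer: 2925/14 ≈ 208.93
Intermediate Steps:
F(o) = -3 (F(o) = -3*o/o = -3*1 = -3)
r = -15/14 (r = (((30 + 11) - 10) + 29)/(-62 + 6) = ((41 - 10) + 29)/(-56) = (31 + 29)*(-1/56) = 60*(-1/56) = -15/14 ≈ -1.0714)
r*(F(q(5))*65) = -(-45)*65/14 = -15/14*(-195) = 2925/14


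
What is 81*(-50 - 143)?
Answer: -15633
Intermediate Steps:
81*(-50 - 143) = 81*(-193) = -15633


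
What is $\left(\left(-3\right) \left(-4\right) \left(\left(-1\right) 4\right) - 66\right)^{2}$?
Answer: $12996$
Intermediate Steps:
$\left(\left(-3\right) \left(-4\right) \left(\left(-1\right) 4\right) - 66\right)^{2} = \left(12 \left(-4\right) - 66\right)^{2} = \left(-48 - 66\right)^{2} = \left(-114\right)^{2} = 12996$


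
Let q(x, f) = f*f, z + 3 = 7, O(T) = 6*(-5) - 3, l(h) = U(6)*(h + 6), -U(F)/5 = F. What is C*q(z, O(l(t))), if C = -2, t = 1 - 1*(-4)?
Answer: -2178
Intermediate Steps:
U(F) = -5*F
t = 5 (t = 1 + 4 = 5)
l(h) = -180 - 30*h (l(h) = (-5*6)*(h + 6) = -30*(6 + h) = -180 - 30*h)
O(T) = -33 (O(T) = -30 - 3 = -33)
z = 4 (z = -3 + 7 = 4)
q(x, f) = f²
C*q(z, O(l(t))) = -2*(-33)² = -2*1089 = -2178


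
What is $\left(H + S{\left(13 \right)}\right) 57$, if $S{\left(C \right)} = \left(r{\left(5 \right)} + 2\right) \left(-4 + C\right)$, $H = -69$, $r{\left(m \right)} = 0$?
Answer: $-2907$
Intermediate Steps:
$S{\left(C \right)} = -8 + 2 C$ ($S{\left(C \right)} = \left(0 + 2\right) \left(-4 + C\right) = 2 \left(-4 + C\right) = -8 + 2 C$)
$\left(H + S{\left(13 \right)}\right) 57 = \left(-69 + \left(-8 + 2 \cdot 13\right)\right) 57 = \left(-69 + \left(-8 + 26\right)\right) 57 = \left(-69 + 18\right) 57 = \left(-51\right) 57 = -2907$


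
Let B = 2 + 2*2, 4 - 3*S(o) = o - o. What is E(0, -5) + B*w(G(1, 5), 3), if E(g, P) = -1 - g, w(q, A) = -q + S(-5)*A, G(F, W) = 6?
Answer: -13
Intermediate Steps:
S(o) = 4/3 (S(o) = 4/3 - (o - o)/3 = 4/3 - ⅓*0 = 4/3 + 0 = 4/3)
w(q, A) = -q + 4*A/3
B = 6 (B = 2 + 4 = 6)
E(0, -5) + B*w(G(1, 5), 3) = (-1 - 1*0) + 6*(-1*6 + (4/3)*3) = (-1 + 0) + 6*(-6 + 4) = -1 + 6*(-2) = -1 - 12 = -13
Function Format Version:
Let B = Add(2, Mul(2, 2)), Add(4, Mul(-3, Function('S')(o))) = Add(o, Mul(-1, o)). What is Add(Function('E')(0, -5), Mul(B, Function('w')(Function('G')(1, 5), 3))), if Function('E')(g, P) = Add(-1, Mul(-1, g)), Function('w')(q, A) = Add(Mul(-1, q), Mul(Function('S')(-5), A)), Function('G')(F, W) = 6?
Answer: -13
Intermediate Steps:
Function('S')(o) = Rational(4, 3) (Function('S')(o) = Add(Rational(4, 3), Mul(Rational(-1, 3), Add(o, Mul(-1, o)))) = Add(Rational(4, 3), Mul(Rational(-1, 3), 0)) = Add(Rational(4, 3), 0) = Rational(4, 3))
Function('w')(q, A) = Add(Mul(-1, q), Mul(Rational(4, 3), A))
B = 6 (B = Add(2, 4) = 6)
Add(Function('E')(0, -5), Mul(B, Function('w')(Function('G')(1, 5), 3))) = Add(Add(-1, Mul(-1, 0)), Mul(6, Add(Mul(-1, 6), Mul(Rational(4, 3), 3)))) = Add(Add(-1, 0), Mul(6, Add(-6, 4))) = Add(-1, Mul(6, -2)) = Add(-1, -12) = -13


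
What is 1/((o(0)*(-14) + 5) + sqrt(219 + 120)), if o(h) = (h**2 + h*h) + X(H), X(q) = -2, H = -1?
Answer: 11/250 - sqrt(339)/750 ≈ 0.019451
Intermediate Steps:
o(h) = -2 + 2*h**2 (o(h) = (h**2 + h*h) - 2 = (h**2 + h**2) - 2 = 2*h**2 - 2 = -2 + 2*h**2)
1/((o(0)*(-14) + 5) + sqrt(219 + 120)) = 1/(((-2 + 2*0**2)*(-14) + 5) + sqrt(219 + 120)) = 1/(((-2 + 2*0)*(-14) + 5) + sqrt(339)) = 1/(((-2 + 0)*(-14) + 5) + sqrt(339)) = 1/((-2*(-14) + 5) + sqrt(339)) = 1/((28 + 5) + sqrt(339)) = 1/(33 + sqrt(339))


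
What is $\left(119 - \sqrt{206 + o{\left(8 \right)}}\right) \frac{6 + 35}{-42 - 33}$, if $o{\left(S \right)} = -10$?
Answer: $- \frac{287}{5} \approx -57.4$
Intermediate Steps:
$\left(119 - \sqrt{206 + o{\left(8 \right)}}\right) \frac{6 + 35}{-42 - 33} = \left(119 - \sqrt{206 - 10}\right) \frac{6 + 35}{-42 - 33} = \left(119 - \sqrt{196}\right) \frac{41}{-75} = \left(119 - 14\right) 41 \left(- \frac{1}{75}\right) = \left(119 - 14\right) \left(- \frac{41}{75}\right) = 105 \left(- \frac{41}{75}\right) = - \frac{287}{5}$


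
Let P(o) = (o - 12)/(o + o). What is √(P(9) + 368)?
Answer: √13242/6 ≈ 19.179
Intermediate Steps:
P(o) = (-12 + o)/(2*o) (P(o) = (-12 + o)/((2*o)) = (-12 + o)*(1/(2*o)) = (-12 + o)/(2*o))
√(P(9) + 368) = √((½)*(-12 + 9)/9 + 368) = √((½)*(⅑)*(-3) + 368) = √(-⅙ + 368) = √(2207/6) = √13242/6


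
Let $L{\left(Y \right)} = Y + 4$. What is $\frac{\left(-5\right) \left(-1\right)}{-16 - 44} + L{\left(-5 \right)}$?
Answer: $- \frac{13}{12} \approx -1.0833$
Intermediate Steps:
$L{\left(Y \right)} = 4 + Y$
$\frac{\left(-5\right) \left(-1\right)}{-16 - 44} + L{\left(-5 \right)} = \frac{\left(-5\right) \left(-1\right)}{-16 - 44} + \left(4 - 5\right) = \frac{1}{-60} \cdot 5 - 1 = \left(- \frac{1}{60}\right) 5 - 1 = - \frac{1}{12} - 1 = - \frac{13}{12}$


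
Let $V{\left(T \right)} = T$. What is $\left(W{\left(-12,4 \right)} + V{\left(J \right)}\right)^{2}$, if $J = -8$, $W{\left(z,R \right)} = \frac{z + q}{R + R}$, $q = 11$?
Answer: $\frac{4225}{64} \approx 66.016$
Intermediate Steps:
$W{\left(z,R \right)} = \frac{11 + z}{2 R}$ ($W{\left(z,R \right)} = \frac{z + 11}{R + R} = \frac{11 + z}{2 R}$)
$\left(W{\left(-12,4 \right)} + V{\left(J \right)}\right)^{2} = \left(\frac{11 - 12}{2 \cdot 4} - 8\right)^{2} = \left(\frac{1}{2} \cdot \frac{1}{4} \left(-1\right) - 8\right)^{2} = \left(- \frac{1}{8} - 8\right)^{2} = \left(- \frac{65}{8}\right)^{2} = \frac{4225}{64}$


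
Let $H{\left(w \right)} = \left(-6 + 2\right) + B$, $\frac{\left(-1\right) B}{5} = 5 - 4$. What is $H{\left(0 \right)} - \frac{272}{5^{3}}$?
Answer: $- \frac{1397}{125} \approx -11.176$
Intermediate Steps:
$B = -5$ ($B = - 5 \left(5 - 4\right) = \left(-5\right) 1 = -5$)
$H{\left(w \right)} = -9$ ($H{\left(w \right)} = \left(-6 + 2\right) - 5 = -4 - 5 = -9$)
$H{\left(0 \right)} - \frac{272}{5^{3}} = -9 - \frac{272}{5^{3}} = -9 - \frac{272}{125} = - \frac{1397}{125}$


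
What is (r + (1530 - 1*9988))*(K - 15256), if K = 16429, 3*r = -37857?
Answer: -24723321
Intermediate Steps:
r = -12619 (r = (⅓)*(-37857) = -12619)
(r + (1530 - 1*9988))*(K - 15256) = (-12619 + (1530 - 1*9988))*(16429 - 15256) = (-12619 + (1530 - 9988))*1173 = (-12619 - 8458)*1173 = -21077*1173 = -24723321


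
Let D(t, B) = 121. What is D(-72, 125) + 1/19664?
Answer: 2379345/19664 ≈ 121.00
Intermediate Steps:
D(-72, 125) + 1/19664 = 121 + 1/19664 = 2379345/19664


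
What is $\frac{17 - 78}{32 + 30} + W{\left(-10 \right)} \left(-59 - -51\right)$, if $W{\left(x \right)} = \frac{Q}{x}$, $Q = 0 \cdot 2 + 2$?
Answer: $\frac{191}{310} \approx 0.61613$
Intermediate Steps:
$Q = 2$ ($Q = 0 + 2 = 2$)
$W{\left(x \right)} = \frac{2}{x}$
$\frac{17 - 78}{32 + 30} + W{\left(-10 \right)} \left(-59 - -51\right) = \frac{17 - 78}{32 + 30} + \frac{2}{-10} \left(-59 - -51\right) = - \frac{61}{62} + 2 \left(- \frac{1}{10}\right) \left(-59 + 51\right) = \left(-61\right) \frac{1}{62} - - \frac{8}{5} = - \frac{61}{62} + \frac{8}{5} = \frac{191}{310}$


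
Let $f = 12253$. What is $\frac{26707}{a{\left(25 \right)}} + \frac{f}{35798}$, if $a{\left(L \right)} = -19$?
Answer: $- \frac{955824379}{680162} \approx -1405.3$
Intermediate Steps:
$\frac{26707}{a{\left(25 \right)}} + \frac{f}{35798} = \frac{26707}{-19} + \frac{12253}{35798} = 26707 \left(- \frac{1}{19}\right) + 12253 \cdot \frac{1}{35798} = - \frac{26707}{19} + \frac{12253}{35798} = - \frac{955824379}{680162}$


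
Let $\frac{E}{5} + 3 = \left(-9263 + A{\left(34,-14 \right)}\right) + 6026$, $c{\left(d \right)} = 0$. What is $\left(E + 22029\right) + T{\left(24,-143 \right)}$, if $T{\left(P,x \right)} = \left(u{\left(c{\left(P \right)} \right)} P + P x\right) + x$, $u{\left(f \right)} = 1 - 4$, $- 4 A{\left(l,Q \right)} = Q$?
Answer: $\frac{4399}{2} \approx 2199.5$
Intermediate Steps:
$A{\left(l,Q \right)} = - \frac{Q}{4}$
$u{\left(f \right)} = -3$
$T{\left(P,x \right)} = x - 3 P + P x$ ($T{\left(P,x \right)} = \left(- 3 P + P x\right) + x = x - 3 P + P x$)
$E = - \frac{32365}{2}$ ($E = -15 + 5 \left(\left(-9263 - - \frac{7}{2}\right) + 6026\right) = -15 + 5 \left(\left(-9263 + \frac{7}{2}\right) + 6026\right) = -15 + 5 \left(- \frac{18519}{2} + 6026\right) = -15 + 5 \left(- \frac{6467}{2}\right) = -15 - \frac{32335}{2} = - \frac{32365}{2} \approx -16183.0$)
$\left(E + 22029\right) + T{\left(24,-143 \right)} = \left(- \frac{32365}{2} + 22029\right) - 3647 = \frac{11693}{2} - 3647 = \frac{4399}{2}$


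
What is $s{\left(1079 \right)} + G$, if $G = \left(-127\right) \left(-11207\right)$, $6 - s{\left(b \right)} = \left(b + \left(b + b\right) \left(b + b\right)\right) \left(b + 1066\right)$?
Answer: $-9990078940$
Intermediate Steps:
$s{\left(b \right)} = 6 - \left(1066 + b\right) \left(b + 4 b^{2}\right)$ ($s{\left(b \right)} = 6 - \left(b + \left(b + b\right) \left(b + b\right)\right) \left(b + 1066\right) = 6 - \left(b + 2 b 2 b\right) \left(1066 + b\right) = 6 - \left(b + 4 b^{2}\right) \left(1066 + b\right) = 6 - \left(1066 + b\right) \left(b + 4 b^{2}\right)$)
$G = 1423289$
$s{\left(1079 \right)} + G = \left(6 - 4265 \cdot 1079^{2} - 1150214 - 4 \cdot 1079^{3}\right) + 1423289 = \left(6 - 4965487865 - 1150214 - 5024864156\right) + 1423289 = -9991502229 + 1423289 = -9990078940$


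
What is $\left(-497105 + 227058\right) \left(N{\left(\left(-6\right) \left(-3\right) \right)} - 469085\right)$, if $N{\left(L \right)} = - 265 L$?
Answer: $127963121185$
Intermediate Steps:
$\left(-497105 + 227058\right) \left(N{\left(\left(-6\right) \left(-3\right) \right)} - 469085\right) = \left(-497105 + 227058\right) \left(- 265 \left(\left(-6\right) \left(-3\right)\right) - 469085\right) = - 270047 \left(\left(-265\right) 18 - 469085\right) = - 270047 \left(-4770 - 469085\right) = \left(-270047\right) \left(-473855\right) = 127963121185$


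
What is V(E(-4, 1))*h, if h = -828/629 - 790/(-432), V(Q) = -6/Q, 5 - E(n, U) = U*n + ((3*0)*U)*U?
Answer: -69607/203796 ≈ -0.34155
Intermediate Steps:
E(n, U) = 5 - U*n (E(n, U) = 5 - (U*n + ((3*0)*U)*U) = 5 - (U*n + (0*U)*U) = 5 - (U*n + 0*U) = 5 - (U*n + 0) = 5 - U*n)
h = 69607/135864 (h = -828*1/629 - 790*(-1/432) = -828/629 + 395/216 = 69607/135864 ≈ 0.51233)
V(E(-4, 1))*h = -6/(5 - 1*1*(-4))*(69607/135864) = -6/(5 + 4)*(69607/135864) = -6/9*(69607/135864) = -6*⅑*(69607/135864) = -⅔*69607/135864 = -69607/203796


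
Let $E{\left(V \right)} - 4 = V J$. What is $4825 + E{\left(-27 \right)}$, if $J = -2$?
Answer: $4883$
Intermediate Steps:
$E{\left(V \right)} = 4 - 2 V$ ($E{\left(V \right)} = 4 + V \left(-2\right) = 4 - 2 V$)
$4825 + E{\left(-27 \right)} = 4825 + \left(4 - -54\right) = 4825 + \left(4 + 54\right) = 4825 + 58 = 4883$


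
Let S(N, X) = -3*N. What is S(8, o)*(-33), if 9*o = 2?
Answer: 792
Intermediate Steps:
o = 2/9 (o = (1/9)*2 = 2/9 ≈ 0.22222)
S(8, o)*(-33) = -3*8*(-33) = -24*(-33) = 792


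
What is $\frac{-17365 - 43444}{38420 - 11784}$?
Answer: $- \frac{60809}{26636} \approx -2.283$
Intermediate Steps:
$\frac{-17365 - 43444}{38420 - 11784} = - \frac{60809}{26636}$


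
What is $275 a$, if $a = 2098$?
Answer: $576950$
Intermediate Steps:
$275 a = 275 \cdot 2098 = 576950$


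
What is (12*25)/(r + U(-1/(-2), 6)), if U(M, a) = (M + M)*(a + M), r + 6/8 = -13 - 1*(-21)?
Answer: 240/11 ≈ 21.818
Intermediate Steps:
r = 29/4 (r = -3/4 + (-13 - 1*(-21)) = -3/4 + (-13 + 21) = -3/4 + 8 = 29/4 ≈ 7.2500)
U(M, a) = 2*M*(M + a) (U(M, a) = (2*M)*(M + a) = 2*M*(M + a))
(12*25)/(r + U(-1/(-2), 6)) = (12*25)/(29/4 + 2*(-1/(-2))*(-1/(-2) + 6)) = 300/(29/4 + 2*(-1*(-1/2))*(-1*(-1/2) + 6)) = 300/(29/4 + 2*(1/2)*(1/2 + 6)) = 300/(29/4 + 2*(1/2)*(13/2)) = 300/(29/4 + 13/2) = 300/(55/4) = 300*(4/55) = 240/11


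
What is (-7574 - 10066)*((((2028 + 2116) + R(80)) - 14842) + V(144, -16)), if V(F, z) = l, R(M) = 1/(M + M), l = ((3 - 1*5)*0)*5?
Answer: 754850439/4 ≈ 1.8871e+8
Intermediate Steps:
l = 0 (l = ((3 - 5)*0)*5 = -2*0*5 = 0*5 = 0)
R(M) = 1/(2*M)
V(F, z) = 0
(-7574 - 10066)*((((2028 + 2116) + R(80)) - 14842) + V(144, -16)) = (-7574 - 10066)*((((2028 + 2116) + (½)/80) - 14842) + 0) = -17640*(((4144 + (½)*(1/80)) - 14842) + 0) = -17640*(((4144 + 1/160) - 14842) + 0) = -17640*((663041/160 - 14842) + 0) = -17640*(-1711679/160 + 0) = -17640*(-1711679/160) = 754850439/4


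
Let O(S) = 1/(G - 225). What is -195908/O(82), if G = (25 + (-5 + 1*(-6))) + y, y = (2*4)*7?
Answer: 30365740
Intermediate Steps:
y = 56 (y = 8*7 = 56)
G = 70 (G = (25 + (-5 + 1*(-6))) + 56 = (25 + (-5 - 6)) + 56 = (25 - 11) + 56 = 14 + 56 = 70)
O(S) = -1/155 (O(S) = 1/(70 - 225) = 1/(-155) = -1/155)
-195908/O(82) = -195908/(-1/155) = -195908*(-155) = 30365740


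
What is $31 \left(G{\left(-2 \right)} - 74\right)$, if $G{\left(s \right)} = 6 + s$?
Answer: $-2170$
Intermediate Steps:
$31 \left(G{\left(-2 \right)} - 74\right) = 31 \left(\left(6 - 2\right) - 74\right) = 31 \left(4 - 74\right) = 31 \left(-70\right) = -2170$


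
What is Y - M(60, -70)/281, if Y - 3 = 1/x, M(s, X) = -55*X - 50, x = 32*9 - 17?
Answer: -801066/76151 ≈ -10.519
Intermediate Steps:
x = 271 (x = 288 - 17 = 271)
M(s, X) = -50 - 55*X
Y = 814/271 (Y = 3 + 1/271 = 814/271 ≈ 3.0037)
Y - M(60, -70)/281 = 814/271 - (-50 - 55*(-70))/281 = 814/271 - (-50 + 3850)/281 = 814/271 - 3800/281 = -801066/76151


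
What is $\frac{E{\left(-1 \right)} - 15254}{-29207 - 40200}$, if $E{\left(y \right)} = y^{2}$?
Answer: $\frac{15253}{69407} \approx 0.21976$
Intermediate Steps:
$\frac{E{\left(-1 \right)} - 15254}{-29207 - 40200} = \frac{\left(-1\right)^{2} - 15254}{-29207 - 40200} = \frac{1 - 15254}{-69407} = \left(-15253\right) \left(- \frac{1}{69407}\right) = \frac{15253}{69407}$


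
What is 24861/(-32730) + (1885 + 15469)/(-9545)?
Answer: -53686311/20827190 ≈ -2.5777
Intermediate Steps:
24861/(-32730) + (1885 + 15469)/(-9545) = 24861*(-1/32730) + 17354*(-1/9545) = -8287/10910 - 17354/9545 = -53686311/20827190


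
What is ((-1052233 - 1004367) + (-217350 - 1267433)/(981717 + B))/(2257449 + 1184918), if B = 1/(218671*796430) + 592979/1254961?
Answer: -441271320969899686372685817990/738605813605250494218797082847 ≈ -0.59744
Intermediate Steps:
B = 103270936428509831/218559169295513330 (B = (1/218671)*(1/796430) + 592979*(1/1254961) = 1/174156144530 + 592979/1254961 = 103270936428509831/218559169295513330 ≈ 0.47251)
((-1052233 - 1004367) + (-217350 - 1267433)/(981717 + B))/(2257449 + 1184918) = ((-1052233 - 1004367) + (-217350 - 1267433)/(981717 + 103270936428509831/218559169295513330))/(2257449 + 1184918) = (-2056600 - 1484783/214563355274219888297441/218559169295513330)/3442367 = (-2056600 - 1484783*218559169295513330/214563355274219888297441)*(1/3442367) = (-2056600 - 324512939064100168657390/214563355274219888297441)*(1/3442367) = -441271320969899686372685817990/214563355274219888297441*1/3442367 = -441271320969899686372685817990/738605813605250494218797082847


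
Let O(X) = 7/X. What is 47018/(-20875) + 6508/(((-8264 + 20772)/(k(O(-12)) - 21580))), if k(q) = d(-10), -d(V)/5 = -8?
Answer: -731723507786/65276125 ≈ -11210.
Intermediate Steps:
d(V) = 40 (d(V) = -5*(-8) = 40)
k(q) = 40
47018/(-20875) + 6508/(((-8264 + 20772)/(k(O(-12)) - 21580))) = 47018/(-20875) + 6508/(((-8264 + 20772)/(40 - 21580))) = 47018*(-1/20875) + 6508/((12508/(-21540))) = -47018/20875 + 6508/((12508*(-1/21540))) = -47018/20875 + 6508/(-3127/5385) = -47018/20875 + 6508*(-5385/3127) = -47018/20875 - 35045580/3127 = -731723507786/65276125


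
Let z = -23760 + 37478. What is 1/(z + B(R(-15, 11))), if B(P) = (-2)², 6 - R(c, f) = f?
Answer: 1/13722 ≈ 7.2876e-5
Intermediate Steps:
R(c, f) = 6 - f
z = 13718
B(P) = 4
1/(z + B(R(-15, 11))) = 1/(13718 + 4) = 1/13722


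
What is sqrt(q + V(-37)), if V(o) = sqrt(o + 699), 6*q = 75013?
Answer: sqrt(450078 + 36*sqrt(662))/6 ≈ 111.93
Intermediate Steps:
q = 75013/6 (q = (1/6)*75013 = 75013/6 ≈ 12502.)
V(o) = sqrt(699 + o)
sqrt(q + V(-37)) = sqrt(75013/6 + sqrt(699 - 37)) = sqrt(75013/6 + sqrt(662))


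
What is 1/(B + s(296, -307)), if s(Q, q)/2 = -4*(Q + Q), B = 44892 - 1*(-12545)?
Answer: 1/52701 ≈ 1.8975e-5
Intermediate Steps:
B = 57437 (B = 44892 + 12545 = 57437)
s(Q, q) = -16*Q (s(Q, q) = 2*(-4*(Q + Q)) = 2*(-8*Q) = -16*Q)
1/(B + s(296, -307)) = 1/(57437 - 16*296) = 1/(57437 - 4736) = 1/52701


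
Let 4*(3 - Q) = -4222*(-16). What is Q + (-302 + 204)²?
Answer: -7281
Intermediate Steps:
Q = -16885 (Q = 3 - (-2111)*(-16)/2 = 3 - ¼*67552 = 3 - 16888 = -16885)
Q + (-302 + 204)² = -16885 + (-302 + 204)² = -16885 + (-98)² = -16885 + 9604 = -7281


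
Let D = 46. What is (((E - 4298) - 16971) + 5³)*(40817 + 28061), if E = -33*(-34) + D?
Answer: -1375906928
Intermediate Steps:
E = 1168 (E = -33*(-34) + 46 = 1122 + 46 = 1168)
(((E - 4298) - 16971) + 5³)*(40817 + 28061) = (((1168 - 4298) - 16971) + 5³)*(40817 + 28061) = ((-3130 - 16971) + 125)*68878 = (-20101 + 125)*68878 = -19976*68878 = -1375906928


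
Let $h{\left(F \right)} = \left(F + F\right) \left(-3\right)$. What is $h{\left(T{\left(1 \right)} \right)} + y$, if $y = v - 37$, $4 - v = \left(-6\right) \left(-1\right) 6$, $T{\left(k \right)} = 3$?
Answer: $-87$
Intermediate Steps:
$v = -32$ ($v = 4 - \left(-6\right) \left(-1\right) 6 = 4 - 6 \cdot 6 = 4 - 36 = -32$)
$y = -69$ ($y = -32 - 37 = -69$)
$h{\left(F \right)} = - 6 F$ ($h{\left(F \right)} = 2 F \left(-3\right) = - 6 F$)
$h{\left(T{\left(1 \right)} \right)} + y = \left(-6\right) 3 - 69 = -18 - 69 = -87$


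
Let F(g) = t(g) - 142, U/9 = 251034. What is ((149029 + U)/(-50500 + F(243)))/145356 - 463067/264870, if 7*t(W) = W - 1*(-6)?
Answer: -794951425977563/454619656186380 ≈ -1.7486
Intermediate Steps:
t(W) = 6/7 + W/7 (t(W) = (W - 1*(-6))/7 = (W + 6)/7 = (6 + W)/7 = 6/7 + W/7)
U = 2259306 (U = 9*251034 = 2259306)
F(g) = -988/7 + g/7 (F(g) = (6/7 + g/7) - 142 = -988/7 + g/7)
((149029 + U)/(-50500 + F(243)))/145356 - 463067/264870 = ((149029 + 2259306)/(-50500 + (-988/7 + (⅐)*243)))/145356 - 463067/264870 = (2408335/(-50500 + (-988/7 + 243/7)))*(1/145356) - 463067*1/264870 = (2408335/(-50500 - 745/7))*(1/145356) - 463067/264870 = (2408335/(-354245/7))*(1/145356) - 463067/264870 = (2408335*(-7/354245))*(1/145356) - 463067/264870 = -3371669/70849*1/145356 - 463067/264870 = -3371669/10298327244 - 463067/264870 = -794951425977563/454619656186380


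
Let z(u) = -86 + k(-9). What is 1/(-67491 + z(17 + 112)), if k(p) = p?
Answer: -1/67586 ≈ -1.4796e-5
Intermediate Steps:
z(u) = -95 (z(u) = -86 - 9 = -95)
1/(-67491 + z(17 + 112)) = 1/(-67491 - 95) = 1/(-67586) = -1/67586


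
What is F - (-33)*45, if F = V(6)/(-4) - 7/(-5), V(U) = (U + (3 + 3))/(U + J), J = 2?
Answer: 59441/40 ≈ 1486.0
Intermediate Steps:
V(U) = (6 + U)/(2 + U) (V(U) = (U + (3 + 3))/(U + 2) = (U + 6)/(2 + U) = (6 + U)/(2 + U))
F = 41/40 (F = ((6 + 6)/(2 + 6))/(-4) - 7/(-5) = (12/8)*(-¼) - 7*(-⅕) = ((⅛)*12)*(-¼) + 7/5 = (3/2)*(-¼) + 7/5 = -3/8 + 7/5 = 41/40 ≈ 1.0250)
F - (-33)*45 = 41/40 - (-33)*45 = 41/40 - 33*(-45) = 41/40 + 1485 = 59441/40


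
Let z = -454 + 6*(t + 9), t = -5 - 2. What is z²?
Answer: 195364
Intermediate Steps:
t = -7
z = -442 (z = -454 + 6*(-7 + 9) = -454 + 6*2 = -454 + 12 = -442)
z² = (-442)² = 195364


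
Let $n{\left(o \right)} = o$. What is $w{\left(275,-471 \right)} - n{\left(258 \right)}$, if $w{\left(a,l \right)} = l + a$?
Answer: $-454$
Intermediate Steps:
$w{\left(a,l \right)} = a + l$
$w{\left(275,-471 \right)} - n{\left(258 \right)} = \left(275 - 471\right) - 258 = -196 - 258 = -454$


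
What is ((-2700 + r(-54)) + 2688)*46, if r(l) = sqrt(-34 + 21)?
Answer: -552 + 46*I*sqrt(13) ≈ -552.0 + 165.86*I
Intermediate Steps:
r(l) = I*sqrt(13) (r(l) = sqrt(-13) = I*sqrt(13))
((-2700 + r(-54)) + 2688)*46 = ((-2700 + I*sqrt(13)) + 2688)*46 = (-12 + I*sqrt(13))*46 = -552 + 46*I*sqrt(13)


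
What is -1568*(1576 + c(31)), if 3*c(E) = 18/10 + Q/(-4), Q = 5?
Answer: -37071832/15 ≈ -2.4715e+6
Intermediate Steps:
c(E) = 11/60 (c(E) = (18/10 + 5/(-4))/3 = (18*(⅒) + 5*(-¼))/3 = (9/5 - 5/4)/3 = (⅓)*(11/20) = 11/60)
-1568*(1576 + c(31)) = -1568*(1576 + 11/60) = -1568*94571/60 = -37071832/15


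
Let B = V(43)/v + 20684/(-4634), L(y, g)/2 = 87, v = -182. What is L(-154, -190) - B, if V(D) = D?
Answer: 10765233/60242 ≈ 178.70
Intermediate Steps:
L(y, g) = 174 (L(y, g) = 2*87 = 174)
B = -283125/60242 (B = 43/(-182) + 20684/(-4634) = 43*(-1/182) + 20684*(-1/4634) = -43/182 - 10342/2317 = -283125/60242 ≈ -4.6998)
L(-154, -190) - B = 174 - 1*(-283125/60242) = 174 + 283125/60242 = 10765233/60242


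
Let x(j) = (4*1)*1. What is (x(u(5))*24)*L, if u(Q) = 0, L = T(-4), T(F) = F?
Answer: -384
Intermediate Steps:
L = -4
x(j) = 4 (x(j) = 4*1 = 4)
(x(u(5))*24)*L = (4*24)*(-4) = 96*(-4) = -384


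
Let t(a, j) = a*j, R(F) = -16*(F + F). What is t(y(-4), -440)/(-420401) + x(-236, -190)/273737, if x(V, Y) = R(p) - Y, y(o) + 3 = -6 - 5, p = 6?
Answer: -1687060722/115079308537 ≈ -0.014660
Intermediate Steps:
y(o) = -14 (y(o) = -3 + (-6 - 5) = -3 - 11 = -14)
R(F) = -32*F
x(V, Y) = -192 - Y (x(V, Y) = -32*6 - Y = -192 - Y)
t(y(-4), -440)/(-420401) + x(-236, -190)/273737 = -14*(-440)/(-420401) + (-192 - 1*(-190))/273737 = 6160*(-1/420401) + (-192 + 190)*(1/273737) = -6160/420401 - 2*1/273737 = -6160/420401 - 2/273737 = -1687060722/115079308537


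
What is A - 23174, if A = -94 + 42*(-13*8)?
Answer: -27636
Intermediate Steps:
A = -4462 (A = -94 + 42*(-104) = -94 - 4368 = -4462)
A - 23174 = -4462 - 23174 = -27636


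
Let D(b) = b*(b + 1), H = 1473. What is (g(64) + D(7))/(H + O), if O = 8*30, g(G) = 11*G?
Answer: 760/1713 ≈ 0.44367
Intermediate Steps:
O = 240
D(b) = b*(1 + b)
(g(64) + D(7))/(H + O) = (11*64 + 7*(1 + 7))/(1473 + 240) = (704 + 7*8)/1713 = (704 + 56)*(1/1713) = 760*(1/1713) = 760/1713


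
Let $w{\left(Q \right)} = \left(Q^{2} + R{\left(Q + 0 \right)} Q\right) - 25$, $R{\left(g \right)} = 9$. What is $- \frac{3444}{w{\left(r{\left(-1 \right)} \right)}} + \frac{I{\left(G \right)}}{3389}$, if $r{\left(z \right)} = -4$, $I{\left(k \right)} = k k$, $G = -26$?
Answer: $\frac{3900712}{50835} \approx 76.733$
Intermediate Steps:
$I{\left(k \right)} = k^{2}$
$w{\left(Q \right)} = -25 + Q^{2} + 9 Q$ ($w{\left(Q \right)} = \left(Q^{2} + 9 Q\right) - 25 = -25 + Q^{2} + 9 Q$)
$- \frac{3444}{w{\left(r{\left(-1 \right)} \right)}} + \frac{I{\left(G \right)}}{3389} = - \frac{3444}{-25 + \left(-4\right)^{2} + 9 \left(-4\right)} + \frac{\left(-26\right)^{2}}{3389} = - \frac{3444}{-25 + 16 - 36} + 676 \cdot \frac{1}{3389} = - \frac{3444}{-45} + \frac{676}{3389} = \left(-3444\right) \left(- \frac{1}{45}\right) + \frac{676}{3389} = \frac{1148}{15} + \frac{676}{3389} = \frac{3900712}{50835}$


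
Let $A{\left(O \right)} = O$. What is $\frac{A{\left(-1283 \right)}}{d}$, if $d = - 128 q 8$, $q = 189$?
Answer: $\frac{1283}{193536} \approx 0.0066293$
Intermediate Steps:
$d = -193536$ ($d = \left(-128\right) 189 \cdot 8 = \left(-24192\right) 8 = -193536$)
$\frac{A{\left(-1283 \right)}}{d} = - \frac{1283}{-193536} = \left(-1283\right) \left(- \frac{1}{193536}\right) = \frac{1283}{193536}$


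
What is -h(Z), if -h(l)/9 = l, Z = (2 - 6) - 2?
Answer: -54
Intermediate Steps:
Z = -6 (Z = -4 - 2 = -6)
h(l) = -9*l
-h(Z) = -(-9)*(-6) = -1*54 = -54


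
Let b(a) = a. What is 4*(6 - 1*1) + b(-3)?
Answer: 17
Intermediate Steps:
4*(6 - 1*1) + b(-3) = 4*(6 - 1*1) - 3 = 4*(6 - 1) - 3 = 4*5 - 3 = 20 - 3 = 17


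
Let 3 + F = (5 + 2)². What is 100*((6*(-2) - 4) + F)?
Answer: 3000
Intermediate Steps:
F = 46 (F = -3 + (5 + 2)² = -3 + 7² = -3 + 49 = 46)
100*((6*(-2) - 4) + F) = 100*((6*(-2) - 4) + 46) = 100*((-12 - 4) + 46) = 100*(-16 + 46) = 100*30 = 3000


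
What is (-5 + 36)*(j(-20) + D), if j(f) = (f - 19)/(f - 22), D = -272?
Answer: -117645/14 ≈ -8403.2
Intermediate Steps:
j(f) = (-19 + f)/(-22 + f)
(-5 + 36)*(j(-20) + D) = (-5 + 36)*((-19 - 20)/(-22 - 20) - 272) = 31*(-39/(-42) - 272) = 31*(-1/42*(-39) - 272) = 31*(13/14 - 272) = 31*(-3795/14) = -117645/14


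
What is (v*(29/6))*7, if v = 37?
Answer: 7511/6 ≈ 1251.8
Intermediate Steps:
(v*(29/6))*7 = (37*(29/6))*7 = (1073/6)*7 = 7511/6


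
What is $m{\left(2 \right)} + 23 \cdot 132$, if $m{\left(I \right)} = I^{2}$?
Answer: $3040$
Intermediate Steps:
$m{\left(2 \right)} + 23 \cdot 132 = 2^{2} + 23 \cdot 132 = 4 + 3036 = 3040$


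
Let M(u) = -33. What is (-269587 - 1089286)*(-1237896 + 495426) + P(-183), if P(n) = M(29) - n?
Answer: 1008922436460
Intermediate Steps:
P(n) = -33 - n
(-269587 - 1089286)*(-1237896 + 495426) + P(-183) = (-269587 - 1089286)*(-1237896 + 495426) + (-33 - 1*(-183)) = -1358873*(-742470) + (-33 + 183) = 1008922436310 + 150 = 1008922436460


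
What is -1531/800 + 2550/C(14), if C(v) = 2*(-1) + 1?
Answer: -2041531/800 ≈ -2551.9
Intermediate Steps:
C(v) = -1 (C(v) = -2 + 1 = -1)
-1531/800 + 2550/C(14) = -1531/800 + 2550/(-1) = -1531*1/800 + 2550*(-1) = -1531/800 - 2550 = -2041531/800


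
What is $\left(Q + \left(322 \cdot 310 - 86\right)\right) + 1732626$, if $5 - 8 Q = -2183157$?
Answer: $\frac{8421021}{4} \approx 2.1053 \cdot 10^{6}$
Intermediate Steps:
$Q = \frac{1091581}{4}$ ($Q = \frac{5}{8} - - \frac{2183157}{8} = \frac{5}{8} + \frac{2183157}{8} = \frac{1091581}{4} \approx 2.729 \cdot 10^{5}$)
$\left(Q + \left(322 \cdot 310 - 86\right)\right) + 1732626 = \left(\frac{1091581}{4} + \left(322 \cdot 310 - 86\right)\right) + 1732626 = \left(\frac{1091581}{4} + \left(99820 - 86\right)\right) + 1732626 = \left(\frac{1091581}{4} + 99734\right) + 1732626 = \frac{1490517}{4} + 1732626 = \frac{8421021}{4}$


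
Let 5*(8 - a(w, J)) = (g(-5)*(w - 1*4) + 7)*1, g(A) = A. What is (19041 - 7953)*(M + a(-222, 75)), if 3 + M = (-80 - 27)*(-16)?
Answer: 82583424/5 ≈ 1.6517e+7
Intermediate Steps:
a(w, J) = 13/5 + w (a(w, J) = 8 - (-5*(w - 1*4) + 7)/5 = 8 - (-5*(w - 4) + 7)/5 = 8 - (-5*(-4 + w) + 7)/5 = 8 - ((20 - 5*w) + 7)/5 = 8 - (27 - 5*w)/5 = 8 + (-27/5 + w) = 13/5 + w)
M = 1709 (M = -3 + (-80 - 27)*(-16) = -3 - 107*(-16) = -3 + 1712 = 1709)
(19041 - 7953)*(M + a(-222, 75)) = (19041 - 7953)*(1709 + (13/5 - 222)) = 11088*(1709 - 1097/5) = 11088*(7448/5) = 82583424/5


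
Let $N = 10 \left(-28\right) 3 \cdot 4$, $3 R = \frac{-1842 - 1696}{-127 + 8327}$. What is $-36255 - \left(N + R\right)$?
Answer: $- \frac{404606731}{12300} \approx -32895.0$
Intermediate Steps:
$R = - \frac{1769}{12300}$ ($R = \frac{\left(-1842 - 1696\right) \frac{1}{-127 + 8327}}{3} = \frac{\left(-3538\right) \frac{1}{8200}}{3} = \frac{1}{3} \left(- \frac{1769}{4100}\right) = - \frac{1769}{12300} \approx -0.14382$)
$N = -3360$ ($N = \left(-280\right) 12 = -3360$)
$-36255 - \left(N + R\right) = -36255 - \left(-3360 - \frac{1769}{12300}\right) = -36255 - - \frac{41329769}{12300} = -36255 + \frac{41329769}{12300} = - \frac{404606731}{12300}$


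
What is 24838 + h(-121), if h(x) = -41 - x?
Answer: 24918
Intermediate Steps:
24838 + h(-121) = 24838 + (-41 - 1*(-121)) = 24838 + (-41 + 121) = 24838 + 80 = 24918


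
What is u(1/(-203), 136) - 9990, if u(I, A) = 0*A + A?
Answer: -9854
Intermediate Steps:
u(I, A) = A (u(I, A) = 0 + A = A)
u(1/(-203), 136) - 9990 = 136 - 9990 = -9854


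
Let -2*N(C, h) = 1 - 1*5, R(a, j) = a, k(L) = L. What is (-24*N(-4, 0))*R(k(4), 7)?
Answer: -192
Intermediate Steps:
N(C, h) = 2 (N(C, h) = -(1 - 1*5)/2 = -(1 - 5)/2 = -1/2*(-4) = 2)
(-24*N(-4, 0))*R(k(4), 7) = -24*2*4 = -48*4 = -192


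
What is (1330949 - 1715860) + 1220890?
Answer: 835979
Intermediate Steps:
(1330949 - 1715860) + 1220890 = -384911 + 1220890 = 835979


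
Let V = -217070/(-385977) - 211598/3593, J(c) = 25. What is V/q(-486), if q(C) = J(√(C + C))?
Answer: -80892028736/34670384025 ≈ -2.3332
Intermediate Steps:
q(C) = 25
V = -80892028736/1386815361 (V = -217070*(-1/385977) - 211598*1/3593 = 217070/385977 - 211598/3593 = -80892028736/1386815361 ≈ -58.329)
V/q(-486) = -80892028736/1386815361/25 = -80892028736/1386815361*1/25 = -80892028736/34670384025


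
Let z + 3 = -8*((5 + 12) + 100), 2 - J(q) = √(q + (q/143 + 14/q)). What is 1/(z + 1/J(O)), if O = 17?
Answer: -31831328/29894179979 + √106035358/29894179979 ≈ -0.0010645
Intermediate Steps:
J(q) = 2 - √(14/q + 144*q/143) (J(q) = 2 - √(q + (q/143 + 14/q)) = 2 - √(q + (14/q + q/143)) = 2 - √(14/q + 144*q/143))
z = -939 (z = -3 - 8*((5 + 12) + 100) = -3 - 8*(17 + 100) = -3 - 8*117 = -3 - 936 = -939)
1/(z + 1/J(O)) = 1/(-939 + 1/(2 - √(20592*17 + 286286/17)/143)) = 1/(-939 + 1/(2 - √(350064 + 286286*(1/17))/143)) = 1/(-939 + 1/(2 - √(350064 + 286286/17)/143)) = 1/(-939 + 1/(2 - √106035358/2431))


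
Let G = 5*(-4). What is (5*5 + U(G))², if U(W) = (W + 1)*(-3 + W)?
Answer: 213444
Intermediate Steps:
G = -20
U(W) = (1 + W)*(-3 + W)
(5*5 + U(G))² = (5*5 + (-3 + (-20)² - 2*(-20)))² = (25 + (-3 + 400 + 40))² = (25 + 437)² = 462² = 213444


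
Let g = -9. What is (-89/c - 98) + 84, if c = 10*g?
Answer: -1171/90 ≈ -13.011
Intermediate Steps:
c = -90 (c = 10*(-9) = -90)
(-89/c - 98) + 84 = (-89/(-90) - 98) + 84 = (-89*(-1/90) - 98) + 84 = (89/90 - 98) + 84 = -8731/90 + 84 = -1171/90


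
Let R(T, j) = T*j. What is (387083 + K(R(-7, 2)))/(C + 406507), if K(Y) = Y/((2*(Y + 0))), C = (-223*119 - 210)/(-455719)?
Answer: 352802611073/370505980560 ≈ 0.95222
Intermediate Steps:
C = 26747/455719 (C = (-26537 - 210)*(-1/455719) = -26747*(-1/455719) = 26747/455719 ≈ 0.058692)
K(Y) = 1/2 (K(Y) = Y/((2*Y)) = Y*(1/(2*Y)) = 1/2)
(387083 + K(R(-7, 2)))/(C + 406507) = (387083 + 1/2)/(26747/455719 + 406507) = 774167/(2*(185252990280/455719)) = (774167/2)*(455719/185252990280) = 352802611073/370505980560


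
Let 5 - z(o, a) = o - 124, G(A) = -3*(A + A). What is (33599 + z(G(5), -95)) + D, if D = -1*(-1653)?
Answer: 35411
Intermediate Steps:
G(A) = -6*A
D = 1653
z(o, a) = 129 - o (z(o, a) = 5 - (o - 124) = 5 - (-124 + o) = 5 + (124 - o) = 129 - o)
(33599 + z(G(5), -95)) + D = (33599 + (129 - (-6)*5)) + 1653 = (33599 + (129 - 1*(-30))) + 1653 = (33599 + (129 + 30)) + 1653 = (33599 + 159) + 1653 = 33758 + 1653 = 35411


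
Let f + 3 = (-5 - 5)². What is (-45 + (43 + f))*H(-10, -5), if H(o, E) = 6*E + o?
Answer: -3800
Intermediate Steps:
H(o, E) = o + 6*E
f = 97 (f = -3 + (-5 - 5)² = -3 + (-10)² = -3 + 100 = 97)
(-45 + (43 + f))*H(-10, -5) = (-45 + (43 + 97))*(-10 + 6*(-5)) = (-45 + 140)*(-10 - 30) = 95*(-40) = -3800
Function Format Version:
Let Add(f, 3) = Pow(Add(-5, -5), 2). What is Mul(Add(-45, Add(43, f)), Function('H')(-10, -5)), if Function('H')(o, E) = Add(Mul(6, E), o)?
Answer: -3800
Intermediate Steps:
Function('H')(o, E) = Add(o, Mul(6, E))
f = 97 (f = Add(-3, Pow(Add(-5, -5), 2)) = Add(-3, Pow(-10, 2)) = Add(-3, 100) = 97)
Mul(Add(-45, Add(43, f)), Function('H')(-10, -5)) = Mul(Add(-45, Add(43, 97)), Add(-10, Mul(6, -5))) = Mul(Add(-45, 140), Add(-10, -30)) = Mul(95, -40) = -3800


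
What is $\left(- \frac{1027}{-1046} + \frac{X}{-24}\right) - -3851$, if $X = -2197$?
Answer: $\frac{49499107}{12552} \approx 3943.5$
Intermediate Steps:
$\left(- \frac{1027}{-1046} + \frac{X}{-24}\right) - -3851 = \left(- \frac{1027}{-1046} - \frac{2197}{-24}\right) - -3851 = \left(\left(-1027\right) \left(- \frac{1}{1046}\right) - - \frac{2197}{24}\right) + 3851 = \left(\frac{1027}{1046} + \frac{2197}{24}\right) + 3851 = \frac{1161355}{12552} + 3851 = \frac{49499107}{12552}$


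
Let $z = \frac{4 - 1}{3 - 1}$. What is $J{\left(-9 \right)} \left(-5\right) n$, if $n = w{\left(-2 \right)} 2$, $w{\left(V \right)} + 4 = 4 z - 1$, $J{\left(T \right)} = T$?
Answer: $90$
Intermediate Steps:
$z = \frac{3}{2} \approx 1.5$
$w{\left(V \right)} = 1$ ($w{\left(V \right)} = -4 + \left(4 \cdot \frac{3}{2} - 1\right) = -4 + \left(6 - 1\right) = -4 + 5 = 1$)
$n = 2$ ($n = 1 \cdot 2 = 2$)
$J{\left(-9 \right)} \left(-5\right) n = \left(-9\right) \left(-5\right) 2 = 45 \cdot 2 = 90$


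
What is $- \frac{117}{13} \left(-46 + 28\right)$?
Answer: $162$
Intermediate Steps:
$- \frac{117}{13} \left(-46 + 28\right) = \left(-117\right) \frac{1}{13} \left(-18\right) = \left(-9\right) \left(-18\right) = 162$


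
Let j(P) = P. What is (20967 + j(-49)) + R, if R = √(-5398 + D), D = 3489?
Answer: 20918 + I*√1909 ≈ 20918.0 + 43.692*I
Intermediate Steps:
R = I*√1909 (R = √(-5398 + 3489) = √(-1909) = I*√1909 ≈ 43.692*I)
(20967 + j(-49)) + R = (20967 - 49) + I*√1909 = 20918 + I*√1909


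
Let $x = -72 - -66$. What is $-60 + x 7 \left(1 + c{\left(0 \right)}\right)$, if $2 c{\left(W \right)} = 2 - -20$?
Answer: $-564$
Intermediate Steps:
$c{\left(W \right)} = 11$ ($c{\left(W \right)} = \frac{2 - -20}{2} = \frac{2 + 20}{2} = \frac{1}{2} \cdot 22 = 11$)
$x = -6$ ($x = -72 + 66 = -6$)
$-60 + x 7 \left(1 + c{\left(0 \right)}\right) = -60 - 6 \cdot 7 \left(1 + 11\right) = -60 - 6 \cdot 7 \cdot 12 = -60 - 504 = -564$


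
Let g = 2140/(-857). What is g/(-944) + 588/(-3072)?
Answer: -2443347/12944128 ≈ -0.18876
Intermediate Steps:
g = -2140/857 (g = 2140*(-1/857) = -2140/857 ≈ -2.4971)
g/(-944) + 588/(-3072) = -2140/857/(-944) + 588/(-3072) = -2140/857*(-1/944) + 588*(-1/3072) = 535/202252 - 49/256 = -2443347/12944128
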